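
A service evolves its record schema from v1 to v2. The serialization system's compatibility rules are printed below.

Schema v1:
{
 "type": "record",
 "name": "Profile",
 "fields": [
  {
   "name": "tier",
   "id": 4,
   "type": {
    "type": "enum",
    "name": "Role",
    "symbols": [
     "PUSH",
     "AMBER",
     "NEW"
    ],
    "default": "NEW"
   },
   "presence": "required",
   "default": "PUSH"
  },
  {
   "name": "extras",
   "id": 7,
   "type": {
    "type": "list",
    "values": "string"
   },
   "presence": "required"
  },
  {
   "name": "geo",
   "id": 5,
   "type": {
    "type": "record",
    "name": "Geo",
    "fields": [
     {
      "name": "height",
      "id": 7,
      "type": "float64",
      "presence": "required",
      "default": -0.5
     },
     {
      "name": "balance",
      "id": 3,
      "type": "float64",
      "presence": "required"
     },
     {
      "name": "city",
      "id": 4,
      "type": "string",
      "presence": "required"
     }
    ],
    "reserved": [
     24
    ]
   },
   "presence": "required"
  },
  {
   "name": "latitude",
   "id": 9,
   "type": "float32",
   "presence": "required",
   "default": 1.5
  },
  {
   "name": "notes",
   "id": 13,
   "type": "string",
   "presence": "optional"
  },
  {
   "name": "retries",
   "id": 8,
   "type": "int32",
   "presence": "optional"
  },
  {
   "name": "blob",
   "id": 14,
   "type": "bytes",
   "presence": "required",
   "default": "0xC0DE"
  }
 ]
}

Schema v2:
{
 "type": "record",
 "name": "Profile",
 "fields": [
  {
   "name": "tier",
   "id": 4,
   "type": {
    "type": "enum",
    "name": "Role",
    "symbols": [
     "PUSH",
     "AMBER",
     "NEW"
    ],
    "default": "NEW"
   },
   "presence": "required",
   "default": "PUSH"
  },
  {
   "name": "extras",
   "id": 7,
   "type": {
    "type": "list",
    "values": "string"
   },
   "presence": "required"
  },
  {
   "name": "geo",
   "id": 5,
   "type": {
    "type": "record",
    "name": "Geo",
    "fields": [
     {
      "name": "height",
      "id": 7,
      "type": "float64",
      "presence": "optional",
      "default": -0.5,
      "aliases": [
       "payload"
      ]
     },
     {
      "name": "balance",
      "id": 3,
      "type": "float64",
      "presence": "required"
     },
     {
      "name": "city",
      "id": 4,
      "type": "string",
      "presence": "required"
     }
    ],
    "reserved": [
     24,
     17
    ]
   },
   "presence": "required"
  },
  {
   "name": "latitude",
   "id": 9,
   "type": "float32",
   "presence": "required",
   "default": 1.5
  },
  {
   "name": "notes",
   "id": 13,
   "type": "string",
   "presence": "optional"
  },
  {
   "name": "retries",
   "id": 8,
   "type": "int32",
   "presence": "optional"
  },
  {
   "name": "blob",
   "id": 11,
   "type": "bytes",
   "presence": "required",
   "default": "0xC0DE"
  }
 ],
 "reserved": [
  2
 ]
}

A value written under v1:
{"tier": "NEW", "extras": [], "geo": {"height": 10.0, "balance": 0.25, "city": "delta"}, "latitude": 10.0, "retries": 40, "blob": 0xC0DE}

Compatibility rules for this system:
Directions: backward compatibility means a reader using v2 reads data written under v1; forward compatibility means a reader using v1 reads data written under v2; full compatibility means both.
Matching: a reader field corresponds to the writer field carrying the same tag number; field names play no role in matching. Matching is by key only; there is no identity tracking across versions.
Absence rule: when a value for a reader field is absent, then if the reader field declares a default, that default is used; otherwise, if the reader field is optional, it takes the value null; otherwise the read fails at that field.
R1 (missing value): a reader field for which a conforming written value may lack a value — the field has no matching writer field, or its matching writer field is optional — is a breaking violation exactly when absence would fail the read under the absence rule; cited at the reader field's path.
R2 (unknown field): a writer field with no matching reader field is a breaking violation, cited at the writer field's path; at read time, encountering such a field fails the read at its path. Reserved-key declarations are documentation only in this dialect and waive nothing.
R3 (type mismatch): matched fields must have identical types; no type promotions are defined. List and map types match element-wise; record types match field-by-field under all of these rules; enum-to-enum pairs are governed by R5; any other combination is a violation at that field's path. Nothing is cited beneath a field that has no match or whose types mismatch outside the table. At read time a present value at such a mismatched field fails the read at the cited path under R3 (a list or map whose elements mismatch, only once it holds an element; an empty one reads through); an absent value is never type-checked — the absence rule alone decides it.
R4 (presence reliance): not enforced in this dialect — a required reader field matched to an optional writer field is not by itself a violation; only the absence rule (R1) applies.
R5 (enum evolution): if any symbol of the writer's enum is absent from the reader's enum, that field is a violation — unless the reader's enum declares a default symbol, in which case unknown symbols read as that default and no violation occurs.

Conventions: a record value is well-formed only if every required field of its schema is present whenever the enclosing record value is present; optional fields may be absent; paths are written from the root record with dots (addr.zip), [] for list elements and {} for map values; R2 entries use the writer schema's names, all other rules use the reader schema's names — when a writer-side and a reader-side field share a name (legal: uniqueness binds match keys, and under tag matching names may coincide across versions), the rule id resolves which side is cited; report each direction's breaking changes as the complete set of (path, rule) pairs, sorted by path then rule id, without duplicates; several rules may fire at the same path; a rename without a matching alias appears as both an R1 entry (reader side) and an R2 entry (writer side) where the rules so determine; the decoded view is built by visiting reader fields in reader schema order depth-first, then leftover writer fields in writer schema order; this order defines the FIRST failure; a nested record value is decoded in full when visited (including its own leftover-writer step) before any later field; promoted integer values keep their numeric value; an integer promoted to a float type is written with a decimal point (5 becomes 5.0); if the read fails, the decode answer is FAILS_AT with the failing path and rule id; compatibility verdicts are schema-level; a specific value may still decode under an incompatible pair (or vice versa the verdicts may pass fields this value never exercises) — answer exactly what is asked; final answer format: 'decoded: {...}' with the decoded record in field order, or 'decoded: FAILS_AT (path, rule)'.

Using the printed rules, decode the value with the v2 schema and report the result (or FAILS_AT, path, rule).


decoded: FAILS_AT (blob, R2)

in Profile below, arrows point writer -> reader
migrating the Profile value to v2:
  tier := "NEW"
  extras := []
  geo.height := 10.0
  geo.balance := 0.25
  geo.city := "delta"
  latitude := 10.0
  notes := null (absent, optional -> null)
  retries := 40
  blob := 0xC0DE (absent -> default)
  read fails at blob under R2 (unknown field)
  => FAILS_AT (blob, R2)
checking off the Profile differences that do not matter here:
  field height in record Geo: required changed to optional -> fires no rule on Profile under this dialect and leaves the result unchanged


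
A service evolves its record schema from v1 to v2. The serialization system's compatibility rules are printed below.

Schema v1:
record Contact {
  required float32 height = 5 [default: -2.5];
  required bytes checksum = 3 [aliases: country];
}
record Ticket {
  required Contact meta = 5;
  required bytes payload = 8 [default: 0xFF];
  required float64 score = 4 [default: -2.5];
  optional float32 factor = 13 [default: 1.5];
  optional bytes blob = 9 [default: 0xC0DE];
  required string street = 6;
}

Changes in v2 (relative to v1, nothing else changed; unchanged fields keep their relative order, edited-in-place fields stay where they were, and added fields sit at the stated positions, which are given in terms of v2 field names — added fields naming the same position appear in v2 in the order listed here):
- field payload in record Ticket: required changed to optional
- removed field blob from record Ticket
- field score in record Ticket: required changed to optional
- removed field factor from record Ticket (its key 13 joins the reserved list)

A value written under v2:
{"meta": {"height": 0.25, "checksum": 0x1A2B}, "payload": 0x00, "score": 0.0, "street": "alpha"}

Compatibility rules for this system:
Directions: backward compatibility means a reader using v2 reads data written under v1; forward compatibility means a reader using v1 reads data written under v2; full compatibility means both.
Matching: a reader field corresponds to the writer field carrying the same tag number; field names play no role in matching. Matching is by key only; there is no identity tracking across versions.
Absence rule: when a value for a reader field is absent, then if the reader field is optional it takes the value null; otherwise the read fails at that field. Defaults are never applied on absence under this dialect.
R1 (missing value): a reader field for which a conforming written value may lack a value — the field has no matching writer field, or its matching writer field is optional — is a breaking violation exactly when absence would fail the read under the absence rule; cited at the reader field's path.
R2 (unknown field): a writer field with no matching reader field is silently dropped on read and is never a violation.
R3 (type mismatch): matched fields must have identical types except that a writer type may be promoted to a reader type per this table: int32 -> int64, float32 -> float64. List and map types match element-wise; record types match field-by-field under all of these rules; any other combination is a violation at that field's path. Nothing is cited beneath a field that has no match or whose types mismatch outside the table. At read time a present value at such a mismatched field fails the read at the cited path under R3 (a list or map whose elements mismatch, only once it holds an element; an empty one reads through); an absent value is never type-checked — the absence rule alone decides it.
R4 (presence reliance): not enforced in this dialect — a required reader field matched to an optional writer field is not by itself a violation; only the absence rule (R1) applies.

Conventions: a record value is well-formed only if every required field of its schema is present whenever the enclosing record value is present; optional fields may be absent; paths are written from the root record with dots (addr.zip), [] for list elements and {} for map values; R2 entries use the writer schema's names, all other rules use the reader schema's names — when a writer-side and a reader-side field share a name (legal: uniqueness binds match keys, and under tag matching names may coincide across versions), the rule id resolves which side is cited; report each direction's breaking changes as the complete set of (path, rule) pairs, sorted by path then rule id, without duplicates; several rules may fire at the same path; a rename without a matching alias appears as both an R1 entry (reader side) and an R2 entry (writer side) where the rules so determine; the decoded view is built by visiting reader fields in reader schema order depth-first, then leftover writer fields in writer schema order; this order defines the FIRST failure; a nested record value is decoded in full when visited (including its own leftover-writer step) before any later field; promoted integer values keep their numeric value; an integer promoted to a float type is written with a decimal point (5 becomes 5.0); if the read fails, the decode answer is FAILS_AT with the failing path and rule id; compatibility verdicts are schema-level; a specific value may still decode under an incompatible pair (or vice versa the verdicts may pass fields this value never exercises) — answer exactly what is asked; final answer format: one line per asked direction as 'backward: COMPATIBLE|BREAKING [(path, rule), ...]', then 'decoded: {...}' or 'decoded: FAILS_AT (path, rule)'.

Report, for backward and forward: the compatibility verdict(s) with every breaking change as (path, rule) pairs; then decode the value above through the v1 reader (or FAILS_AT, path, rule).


backward: COMPATIBLE []; forward: BREAKING [(payload, R1), (score, R1)]; decoded: {"meta": {"height": 0.25, "checksum": 0x1A2B}, "payload": 0x00, "score": 0.0, "factor": null, "blob": null, "street": "alpha"}

the writer's type comes first in each Ticket pair
backward for Ticket (reader v2, writer v1):
  writer required, Contact -> Contact: reader meta maps from writer meta
  writer required, bytes -> bytes: reader payload maps from writer payload
  writer required, float64 -> float64: reader score maps from writer score
  writer required, string -> string: reader street maps from writer street
  leftover writer field: factor
  leftover writer field: blob
  writer required, float32 -> float32: reader meta.height maps from writer meta.height
  writer required, bytes -> bytes: reader meta.checksum maps from writer meta.checksum
  nothing fires on Ticket: backward is COMPATIBLE
forward for Ticket (reader v1, writer v2):
  writer required, Contact -> Contact: reader meta maps from writer meta
  writer optional, bytes -> bytes: reader payload maps from writer payload
  writer optional, float64 -> float64: reader score maps from writer score
  factor: no writer match
  blob: no writer match
  writer required, string -> string: reader street maps from writer street
  writer required, float32 -> float32: reader meta.height maps from writer meta.height
  writer required, bytes -> bytes: reader meta.checksum maps from writer meta.checksum
  rule R1 violated at payload
  rule R1 violated at score
  => forward verdict for Ticket: BREAKING, 2 violation(s)
decoding the Ticket value with the v1 reader:
  meta.height := 0.25
  meta.checksum := 0x1A2B
  payload := 0x00
  score := 0.0
  factor := null (not supplied -> null)
  blob := null (not supplied -> null)
  street := "alpha"
  => decoded: {"meta": {"height": 0.25, "checksum": 0x1A2B}, "payload": 0x00, "score": 0.0, "factor": null, "blob": null, "street": "alpha"}


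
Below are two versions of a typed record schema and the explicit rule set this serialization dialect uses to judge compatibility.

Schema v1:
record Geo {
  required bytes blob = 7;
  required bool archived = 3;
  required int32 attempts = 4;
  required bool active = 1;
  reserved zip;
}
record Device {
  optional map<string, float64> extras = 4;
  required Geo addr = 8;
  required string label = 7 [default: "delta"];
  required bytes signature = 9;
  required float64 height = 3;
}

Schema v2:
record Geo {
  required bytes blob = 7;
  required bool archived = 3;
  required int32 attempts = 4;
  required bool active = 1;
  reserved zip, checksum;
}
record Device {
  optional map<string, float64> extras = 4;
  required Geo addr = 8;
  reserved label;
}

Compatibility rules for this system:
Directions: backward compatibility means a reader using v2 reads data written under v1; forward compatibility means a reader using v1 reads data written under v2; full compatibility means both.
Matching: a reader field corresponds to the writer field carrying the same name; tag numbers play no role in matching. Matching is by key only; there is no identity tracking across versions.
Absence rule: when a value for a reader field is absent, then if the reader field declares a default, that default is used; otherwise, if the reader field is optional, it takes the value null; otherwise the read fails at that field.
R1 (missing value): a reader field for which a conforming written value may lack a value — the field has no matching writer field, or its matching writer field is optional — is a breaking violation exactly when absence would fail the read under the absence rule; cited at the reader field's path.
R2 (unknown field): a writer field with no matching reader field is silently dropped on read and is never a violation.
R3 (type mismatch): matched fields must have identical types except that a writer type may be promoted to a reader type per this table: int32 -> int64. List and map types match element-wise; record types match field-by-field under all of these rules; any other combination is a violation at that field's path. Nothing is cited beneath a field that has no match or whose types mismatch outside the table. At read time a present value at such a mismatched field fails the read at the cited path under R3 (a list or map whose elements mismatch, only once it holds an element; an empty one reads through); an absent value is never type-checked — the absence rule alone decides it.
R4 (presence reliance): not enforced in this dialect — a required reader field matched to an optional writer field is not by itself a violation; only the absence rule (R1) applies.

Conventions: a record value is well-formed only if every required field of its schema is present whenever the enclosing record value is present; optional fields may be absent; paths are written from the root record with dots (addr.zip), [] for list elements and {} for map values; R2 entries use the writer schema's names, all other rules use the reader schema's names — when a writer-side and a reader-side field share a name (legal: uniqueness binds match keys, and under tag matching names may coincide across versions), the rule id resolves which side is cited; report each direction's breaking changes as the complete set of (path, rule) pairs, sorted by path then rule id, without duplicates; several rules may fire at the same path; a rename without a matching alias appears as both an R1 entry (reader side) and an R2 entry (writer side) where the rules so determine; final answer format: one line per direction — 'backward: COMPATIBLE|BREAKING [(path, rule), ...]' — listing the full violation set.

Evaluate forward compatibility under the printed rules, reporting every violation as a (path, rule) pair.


in Device below, arrows point writer -> reader
checking forward for Device: reader v1 against writer v2:
  writer optional, map<string, float64> -> map<string, float64>: reader extras maps from writer extras
  writer required, Geo -> Geo: reader addr maps from writer addr
  label: no writer match
  signature: no writer match
  height: no writer match
  writer required, bytes -> bytes: reader addr.blob maps from writer addr.blob
  writer required, bool -> bool: reader addr.archived maps from writer addr.archived
  writer required, int32 -> int32: reader addr.attempts maps from writer addr.attempts
  writer required, bool -> bool: reader addr.active maps from writer addr.active
  R1 fires at height
  R1 fires at signature
  forward on Device therefore BREAKING (2)
the other Device changes do not affect what is asked:
  removed field label from record Device (its key "label" joins the reserved list) -> fires no rule on Device, leaving the asked answer as it is

forward: BREAKING [(height, R1), (signature, R1)]


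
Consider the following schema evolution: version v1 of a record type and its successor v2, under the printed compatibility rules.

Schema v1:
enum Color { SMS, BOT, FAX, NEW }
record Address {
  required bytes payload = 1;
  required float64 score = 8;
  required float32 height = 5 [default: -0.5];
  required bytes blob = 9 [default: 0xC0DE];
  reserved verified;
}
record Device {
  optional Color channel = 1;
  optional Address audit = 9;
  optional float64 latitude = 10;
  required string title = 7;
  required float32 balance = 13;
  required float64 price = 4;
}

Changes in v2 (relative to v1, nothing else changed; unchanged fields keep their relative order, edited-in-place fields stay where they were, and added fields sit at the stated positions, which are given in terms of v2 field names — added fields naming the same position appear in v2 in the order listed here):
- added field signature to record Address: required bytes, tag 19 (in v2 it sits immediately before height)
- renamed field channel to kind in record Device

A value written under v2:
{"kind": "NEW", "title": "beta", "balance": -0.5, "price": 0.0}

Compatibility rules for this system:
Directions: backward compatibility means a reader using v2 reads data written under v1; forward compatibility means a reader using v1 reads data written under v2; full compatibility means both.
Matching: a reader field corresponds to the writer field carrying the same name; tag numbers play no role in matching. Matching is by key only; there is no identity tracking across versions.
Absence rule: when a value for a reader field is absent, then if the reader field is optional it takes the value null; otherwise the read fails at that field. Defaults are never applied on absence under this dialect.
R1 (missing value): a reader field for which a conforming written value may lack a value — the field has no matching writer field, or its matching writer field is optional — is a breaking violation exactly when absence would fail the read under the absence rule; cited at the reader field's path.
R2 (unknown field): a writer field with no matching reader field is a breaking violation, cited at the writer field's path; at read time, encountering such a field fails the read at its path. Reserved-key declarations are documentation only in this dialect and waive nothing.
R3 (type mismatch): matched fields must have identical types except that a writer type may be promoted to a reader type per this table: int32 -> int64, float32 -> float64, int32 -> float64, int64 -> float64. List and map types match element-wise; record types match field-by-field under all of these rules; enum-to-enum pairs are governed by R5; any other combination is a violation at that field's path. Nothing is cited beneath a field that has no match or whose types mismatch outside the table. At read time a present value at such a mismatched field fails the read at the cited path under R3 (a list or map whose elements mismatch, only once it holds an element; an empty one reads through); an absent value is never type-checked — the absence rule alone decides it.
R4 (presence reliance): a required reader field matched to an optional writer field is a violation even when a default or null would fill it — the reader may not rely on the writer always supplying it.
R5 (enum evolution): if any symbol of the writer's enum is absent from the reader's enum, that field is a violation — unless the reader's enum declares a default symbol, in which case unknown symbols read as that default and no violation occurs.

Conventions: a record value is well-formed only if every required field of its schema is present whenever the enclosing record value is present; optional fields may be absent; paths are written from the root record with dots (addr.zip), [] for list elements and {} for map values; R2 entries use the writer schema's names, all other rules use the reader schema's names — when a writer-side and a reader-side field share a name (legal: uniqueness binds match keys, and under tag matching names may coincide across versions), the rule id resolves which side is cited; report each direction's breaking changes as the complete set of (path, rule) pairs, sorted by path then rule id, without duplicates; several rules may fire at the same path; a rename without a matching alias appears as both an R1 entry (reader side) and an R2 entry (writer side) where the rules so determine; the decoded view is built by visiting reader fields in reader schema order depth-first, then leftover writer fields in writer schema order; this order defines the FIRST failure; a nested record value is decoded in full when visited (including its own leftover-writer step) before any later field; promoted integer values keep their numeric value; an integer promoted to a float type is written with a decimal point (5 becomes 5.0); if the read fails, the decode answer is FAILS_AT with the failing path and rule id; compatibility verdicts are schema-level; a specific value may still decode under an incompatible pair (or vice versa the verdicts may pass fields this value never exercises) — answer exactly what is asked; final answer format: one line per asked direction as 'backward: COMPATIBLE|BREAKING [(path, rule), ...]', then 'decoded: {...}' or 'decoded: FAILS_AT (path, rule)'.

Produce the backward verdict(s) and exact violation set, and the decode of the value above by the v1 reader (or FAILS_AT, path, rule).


each type pair in Device: writer, then reader
backward on Device — v2 reading data written by v1:
  kind has no writer counterpart
  audit <- audit (Address -> Address, writer optional)
  latitude <- latitude (float64 -> float64, writer optional)
  title <- title (string -> string, writer required)
  balance <- balance (float32 -> float32, writer required)
  price <- price (float64 -> float64, writer required)
  writer channel: unknown to reader
  audit.payload <- audit.payload (bytes -> bytes, writer required)
  audit.score <- audit.score (float64 -> float64, writer required)
  audit.signature has no writer counterpart
  audit.height <- audit.height (float32 -> float32, writer required)
  audit.blob <- audit.blob (bytes -> bytes, writer required)
  R1 fires at audit.signature
  R2 fires at channel
  => 2 violation(s): backward is BREAKING for Device
decode (reader v1):
  channel := null (not supplied -> null)
  audit := null (not supplied -> null)
  latitude := null (not supplied -> null)
  title := "beta"
  balance := -0.5
  price := 0.0
  read fails at kind under R2 (unknown field)
  => FAILS_AT (kind, R2)

backward: BREAKING [(audit.signature, R1), (channel, R2)]; decoded: FAILS_AT (kind, R2)


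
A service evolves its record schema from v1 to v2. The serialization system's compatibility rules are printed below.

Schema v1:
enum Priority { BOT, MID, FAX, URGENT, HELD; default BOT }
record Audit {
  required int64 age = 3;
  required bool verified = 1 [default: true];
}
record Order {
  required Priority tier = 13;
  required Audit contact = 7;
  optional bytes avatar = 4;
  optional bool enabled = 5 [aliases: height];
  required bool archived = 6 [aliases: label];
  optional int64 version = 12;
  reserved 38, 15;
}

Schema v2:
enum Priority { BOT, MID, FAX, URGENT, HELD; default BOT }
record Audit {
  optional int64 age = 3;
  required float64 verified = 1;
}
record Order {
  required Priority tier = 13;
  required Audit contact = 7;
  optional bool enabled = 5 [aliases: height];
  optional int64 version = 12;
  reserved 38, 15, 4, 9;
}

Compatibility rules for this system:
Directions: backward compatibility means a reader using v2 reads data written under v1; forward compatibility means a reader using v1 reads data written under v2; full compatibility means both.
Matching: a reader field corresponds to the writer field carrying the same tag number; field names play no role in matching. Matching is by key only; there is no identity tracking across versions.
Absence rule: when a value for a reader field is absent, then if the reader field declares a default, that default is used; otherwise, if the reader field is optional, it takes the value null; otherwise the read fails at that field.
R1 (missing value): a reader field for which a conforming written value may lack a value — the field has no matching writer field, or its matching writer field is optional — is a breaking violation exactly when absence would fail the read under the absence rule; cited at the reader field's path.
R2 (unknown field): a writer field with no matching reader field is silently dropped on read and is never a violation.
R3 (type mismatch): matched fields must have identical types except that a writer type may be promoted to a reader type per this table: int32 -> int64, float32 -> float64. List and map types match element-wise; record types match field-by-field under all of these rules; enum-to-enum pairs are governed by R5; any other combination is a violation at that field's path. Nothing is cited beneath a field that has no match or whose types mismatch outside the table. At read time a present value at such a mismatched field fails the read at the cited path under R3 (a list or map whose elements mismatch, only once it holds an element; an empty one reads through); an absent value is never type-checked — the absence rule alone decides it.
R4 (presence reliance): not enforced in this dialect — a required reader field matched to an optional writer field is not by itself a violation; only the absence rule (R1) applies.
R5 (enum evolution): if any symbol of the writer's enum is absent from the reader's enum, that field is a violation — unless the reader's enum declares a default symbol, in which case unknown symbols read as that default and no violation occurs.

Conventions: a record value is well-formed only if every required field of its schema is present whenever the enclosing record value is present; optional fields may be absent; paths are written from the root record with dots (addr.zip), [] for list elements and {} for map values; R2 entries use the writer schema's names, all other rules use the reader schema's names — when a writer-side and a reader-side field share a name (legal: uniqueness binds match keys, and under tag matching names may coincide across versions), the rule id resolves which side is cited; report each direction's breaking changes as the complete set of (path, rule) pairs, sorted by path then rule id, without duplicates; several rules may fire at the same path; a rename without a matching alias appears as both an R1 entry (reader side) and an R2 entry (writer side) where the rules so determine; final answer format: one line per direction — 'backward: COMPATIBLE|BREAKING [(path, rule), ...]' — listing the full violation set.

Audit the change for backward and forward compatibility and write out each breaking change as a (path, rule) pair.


the writer's type comes first in each Order pair
backward for Order (reader v2, writer v1):
  writer required, Priority -> Priority: reader tier maps from writer tier
  writer required, Audit -> Audit: reader contact maps from writer contact
  writer optional, bool -> bool: reader enabled maps from writer enabled
  writer optional, int64 -> int64: reader version maps from writer version
  writer avatar: unknown to reader
  writer archived: unknown to reader
  writer required, int64 -> int64: reader contact.age maps from writer contact.age
  writer required, bool -> float64: reader contact.verified maps from writer contact.verified
  rule R3 violated at contact.verified
  => backward: BREAKING (1)
forward for Order (reader v1, writer v2):
  writer required, Priority -> Priority: reader tier maps from writer tier
  writer required, Audit -> Audit: reader contact maps from writer contact
  avatar has no writer counterpart
  writer optional, bool -> bool: reader enabled maps from writer enabled
  archived has no writer counterpart
  writer optional, int64 -> int64: reader version maps from writer version
  writer optional, int64 -> int64: reader contact.age maps from writer contact.age
  writer required, float64 -> bool: reader contact.verified maps from writer contact.verified
  rule R1 violated at archived
  rule R1 violated at contact.age
  rule R3 violated at contact.verified
  => forward: BREAKING (3)

backward: BREAKING [(contact.verified, R3)]; forward: BREAKING [(archived, R1), (contact.age, R1), (contact.verified, R3)]


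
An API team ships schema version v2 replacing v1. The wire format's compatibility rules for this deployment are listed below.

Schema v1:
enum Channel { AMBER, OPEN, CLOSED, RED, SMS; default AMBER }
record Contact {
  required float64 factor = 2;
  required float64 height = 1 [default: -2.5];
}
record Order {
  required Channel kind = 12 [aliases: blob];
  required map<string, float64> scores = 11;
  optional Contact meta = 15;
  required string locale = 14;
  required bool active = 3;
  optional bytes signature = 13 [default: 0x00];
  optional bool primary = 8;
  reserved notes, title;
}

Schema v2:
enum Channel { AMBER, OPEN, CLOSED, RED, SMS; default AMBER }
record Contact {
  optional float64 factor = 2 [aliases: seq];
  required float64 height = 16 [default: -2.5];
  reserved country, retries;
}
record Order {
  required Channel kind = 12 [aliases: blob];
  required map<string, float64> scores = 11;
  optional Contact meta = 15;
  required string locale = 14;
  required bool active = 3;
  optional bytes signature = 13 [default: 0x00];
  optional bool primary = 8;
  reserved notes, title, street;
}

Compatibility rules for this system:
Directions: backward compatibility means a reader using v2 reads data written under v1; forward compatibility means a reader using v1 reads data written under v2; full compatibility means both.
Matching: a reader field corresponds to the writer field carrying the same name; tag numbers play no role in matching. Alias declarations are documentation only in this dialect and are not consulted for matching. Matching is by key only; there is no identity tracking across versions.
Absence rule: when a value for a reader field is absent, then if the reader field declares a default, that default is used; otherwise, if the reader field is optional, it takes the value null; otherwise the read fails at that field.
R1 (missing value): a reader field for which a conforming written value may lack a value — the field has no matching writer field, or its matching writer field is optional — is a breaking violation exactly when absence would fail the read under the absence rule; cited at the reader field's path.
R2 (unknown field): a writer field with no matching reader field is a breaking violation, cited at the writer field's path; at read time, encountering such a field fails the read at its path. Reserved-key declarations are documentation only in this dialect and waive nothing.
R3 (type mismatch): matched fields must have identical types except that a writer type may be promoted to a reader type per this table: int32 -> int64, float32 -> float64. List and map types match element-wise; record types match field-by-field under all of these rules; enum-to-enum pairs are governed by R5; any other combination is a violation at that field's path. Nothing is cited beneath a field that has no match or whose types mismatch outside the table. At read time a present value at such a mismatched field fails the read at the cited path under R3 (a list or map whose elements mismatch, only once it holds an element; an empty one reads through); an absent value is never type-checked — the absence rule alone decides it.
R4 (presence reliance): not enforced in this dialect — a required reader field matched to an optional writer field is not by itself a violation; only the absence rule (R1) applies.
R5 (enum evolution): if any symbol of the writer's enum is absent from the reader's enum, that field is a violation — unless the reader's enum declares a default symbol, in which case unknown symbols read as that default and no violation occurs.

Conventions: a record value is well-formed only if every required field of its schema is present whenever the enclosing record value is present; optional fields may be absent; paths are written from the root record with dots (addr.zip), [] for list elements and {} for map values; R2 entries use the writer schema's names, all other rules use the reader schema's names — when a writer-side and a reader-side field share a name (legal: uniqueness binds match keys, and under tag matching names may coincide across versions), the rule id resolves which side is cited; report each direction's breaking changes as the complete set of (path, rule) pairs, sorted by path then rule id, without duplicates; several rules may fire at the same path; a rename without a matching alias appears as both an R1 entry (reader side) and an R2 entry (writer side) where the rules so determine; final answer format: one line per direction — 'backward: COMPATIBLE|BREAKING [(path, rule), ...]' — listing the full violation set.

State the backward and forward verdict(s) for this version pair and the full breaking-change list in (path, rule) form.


backward: COMPATIBLE []; forward: BREAKING [(meta.factor, R1)]

in Order below, arrows point writer -> reader
backward for Order (reader v2, writer v1):
  kind: Channel -> Channel, writer required; from kind
  scores: map<string, float64> -> map<string, float64>, writer required; from scores
  meta: Contact -> Contact, writer optional; from meta
  locale: string -> string, writer required; from locale
  active: bool -> bool, writer required; from active
  signature: bytes -> bytes, writer optional; from signature
  primary: bool -> bool, writer optional; from primary
  meta.factor: float64 -> float64, writer required; from meta.factor
  meta.height: float64 -> float64, writer required; from meta.height
  => backward: COMPATIBLE
forward for Order (reader v1, writer v2):
  kind: Channel -> Channel, writer required; from kind
  scores: map<string, float64> -> map<string, float64>, writer required; from scores
  meta: Contact -> Contact, writer optional; from meta
  locale: string -> string, writer required; from locale
  active: bool -> bool, writer required; from active
  signature: bytes -> bytes, writer optional; from signature
  primary: bool -> bool, writer optional; from primary
  meta.factor: float64 -> float64, writer optional; from meta.factor
  meta.height: float64 -> float64, writer required; from meta.height
  breaking: (meta.factor, R1)
  forward on Order therefore BREAKING (1)


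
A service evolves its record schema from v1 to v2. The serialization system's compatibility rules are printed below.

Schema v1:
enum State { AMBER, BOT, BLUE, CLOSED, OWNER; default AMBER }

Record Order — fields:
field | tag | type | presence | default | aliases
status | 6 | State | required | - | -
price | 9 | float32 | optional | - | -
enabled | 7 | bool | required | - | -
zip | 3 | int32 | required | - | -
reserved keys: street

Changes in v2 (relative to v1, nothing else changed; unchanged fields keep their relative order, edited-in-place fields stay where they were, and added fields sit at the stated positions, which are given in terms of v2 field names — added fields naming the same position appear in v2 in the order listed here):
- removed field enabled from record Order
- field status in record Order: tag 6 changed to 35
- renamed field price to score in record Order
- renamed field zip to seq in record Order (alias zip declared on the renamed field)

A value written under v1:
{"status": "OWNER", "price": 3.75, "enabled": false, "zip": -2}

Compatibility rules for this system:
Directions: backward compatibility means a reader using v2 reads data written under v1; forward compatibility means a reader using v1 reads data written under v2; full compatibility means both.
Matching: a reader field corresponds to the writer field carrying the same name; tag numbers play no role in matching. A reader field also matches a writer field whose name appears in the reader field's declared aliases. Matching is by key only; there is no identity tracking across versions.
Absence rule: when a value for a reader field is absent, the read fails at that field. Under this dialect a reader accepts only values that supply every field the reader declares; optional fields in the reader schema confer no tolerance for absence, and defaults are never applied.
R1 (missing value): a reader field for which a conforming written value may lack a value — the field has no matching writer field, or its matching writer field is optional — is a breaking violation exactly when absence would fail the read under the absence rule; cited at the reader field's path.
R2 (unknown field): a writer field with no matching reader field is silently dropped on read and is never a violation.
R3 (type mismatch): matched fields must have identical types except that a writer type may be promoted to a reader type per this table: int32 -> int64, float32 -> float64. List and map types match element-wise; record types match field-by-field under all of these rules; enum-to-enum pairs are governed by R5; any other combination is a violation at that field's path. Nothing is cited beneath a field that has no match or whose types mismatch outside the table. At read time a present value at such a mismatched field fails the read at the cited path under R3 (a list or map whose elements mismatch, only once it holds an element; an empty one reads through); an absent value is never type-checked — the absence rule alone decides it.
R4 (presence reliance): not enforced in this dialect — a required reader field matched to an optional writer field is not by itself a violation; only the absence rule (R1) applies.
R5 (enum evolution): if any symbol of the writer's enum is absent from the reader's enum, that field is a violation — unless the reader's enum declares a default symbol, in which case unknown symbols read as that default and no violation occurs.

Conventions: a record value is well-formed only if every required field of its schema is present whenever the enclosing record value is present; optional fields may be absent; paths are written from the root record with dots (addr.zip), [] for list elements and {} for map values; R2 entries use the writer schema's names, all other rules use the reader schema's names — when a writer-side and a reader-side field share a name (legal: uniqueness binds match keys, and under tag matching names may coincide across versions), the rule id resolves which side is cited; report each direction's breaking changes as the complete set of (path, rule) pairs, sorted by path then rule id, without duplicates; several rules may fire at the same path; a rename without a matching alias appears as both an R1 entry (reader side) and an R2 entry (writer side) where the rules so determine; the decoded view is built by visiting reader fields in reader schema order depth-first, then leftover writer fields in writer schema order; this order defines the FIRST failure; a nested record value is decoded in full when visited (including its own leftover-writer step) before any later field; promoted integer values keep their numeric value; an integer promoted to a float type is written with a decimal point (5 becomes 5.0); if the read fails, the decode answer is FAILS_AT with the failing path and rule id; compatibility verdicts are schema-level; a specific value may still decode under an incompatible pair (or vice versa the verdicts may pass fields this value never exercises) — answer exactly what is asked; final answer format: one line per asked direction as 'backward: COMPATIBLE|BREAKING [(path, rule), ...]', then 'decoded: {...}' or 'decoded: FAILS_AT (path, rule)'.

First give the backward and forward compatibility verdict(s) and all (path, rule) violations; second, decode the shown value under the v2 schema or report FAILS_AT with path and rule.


backward: BREAKING [(score, R1)]; forward: BREAKING [(enabled, R1), (price, R1), (zip, R1)]; decoded: FAILS_AT (score, R1)

the writer's type comes first in each Order pair
checking backward for Order: reader v2 against writer v1:
  writer required, State -> State: reader status maps from writer status
  score: no writer match
  writer required, int32 -> int32: reader seq maps from writer zip
  writer field price has no reader counterpart
  writer field enabled has no reader counterpart
  violation R1 at score
  backward on Order therefore BREAKING (1)
checking forward for Order: reader v1 against writer v2:
  writer required, State -> State: reader status maps from writer status
  price: no writer match
  enabled: no writer match
  zip: no writer match
  writer field score has no reader counterpart
  writer field seq has no reader counterpart
  violation R1 at enabled
  violation R1 at price
  violation R1 at zip
  forward on Order therefore BREAKING (3)
decoding the Order value with the v2 reader:
  status := "OWNER"
  read fails at score under R1 (no fill)
  => FAILS_AT (score, R1)
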